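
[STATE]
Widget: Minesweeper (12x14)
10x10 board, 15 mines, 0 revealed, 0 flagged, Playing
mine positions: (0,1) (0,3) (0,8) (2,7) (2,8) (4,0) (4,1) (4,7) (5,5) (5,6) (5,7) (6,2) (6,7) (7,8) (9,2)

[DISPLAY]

■■■■■■■■■■  
■■■■■■■■■■  
■■■■■■■■■■  
■■■■■■■■■■  
■■■■■■■■■■  
■■■■■■■■■■  
■■■■■■■■■■  
■■■■■■■■■■  
■■■■■■■■■■  
■■■■■■■■■■  
            
            
            
            


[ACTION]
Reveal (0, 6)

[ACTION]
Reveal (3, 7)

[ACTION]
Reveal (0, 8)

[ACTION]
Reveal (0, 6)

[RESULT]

■✹■✹1  1✹■  
11211 13■■  
      1✹✹■  
221   23■■  
✹✹1 124✹■■  
■■211✹✹✹■■  
■■✹■■■■✹■■  
■■■■■■■■✹■  
■■■■■■■■■■  
■■✹■■■■■■■  
            
            
            
            


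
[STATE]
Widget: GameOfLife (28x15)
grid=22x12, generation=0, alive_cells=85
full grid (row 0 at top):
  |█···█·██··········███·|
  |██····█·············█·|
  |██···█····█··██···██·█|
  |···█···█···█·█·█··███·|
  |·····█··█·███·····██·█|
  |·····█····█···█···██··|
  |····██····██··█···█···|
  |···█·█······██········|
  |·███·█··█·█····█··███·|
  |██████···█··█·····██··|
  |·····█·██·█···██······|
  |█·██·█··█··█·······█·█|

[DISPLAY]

Gen: 0                      
█···█·██··········███·      
██····█·············█·      
██···█····█··██···██·█      
···█···█···█·█·█··███·      
·····█··█·███·····██·█      
·····█····█···█···██··      
····██····██··█···█···      
···█·█······██········      
·███·█··█·█····█··███·      
██████···█··█·····██··      
·····█·██·█···██······      
█·██·█··█··█·······█·█      
                            
                            


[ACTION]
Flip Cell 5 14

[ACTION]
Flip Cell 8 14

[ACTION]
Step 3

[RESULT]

Gen: 3                      
····················█·      
······█·····███····█·█      
·█····██··███·█···████      
··█······█····███·██··      
···██·······██··█··█··      
·····█·█····██·····█··      
······██·██·····█··█··      
······██········█·····      
·······█·█······█·····      
····██·█····██······██      
··········███····██·██      
····███···██·······█··      
                            
                            


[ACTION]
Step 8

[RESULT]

Gen: 11                     
···········████·······      
·██·███··█·········██·      
·██····█·███···█···█·█      
█······█··██···█·····█      
·█████·█····█···████··      
·██·········█····███··      
·······██·█···███····█      
··········██····█···██      
········█·█·███·······      
········█····██·····██      
········█·············      
······················      
                            
                            


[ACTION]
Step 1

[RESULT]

Gen: 12                     
·····█······██········      
·███·██·██···██····██·      
█·██·█·█·█·█·······█·█      
█···█··█·█··█··█·█·█··      
█··██·█·····█···█··██·      
·█··█·███··█·█·····██·      
·········██····██·██·█      
·······██·█·█···█···██      
··········█·█·██······      
·······██···█·█·······      
······················      
······················      
                            
                            


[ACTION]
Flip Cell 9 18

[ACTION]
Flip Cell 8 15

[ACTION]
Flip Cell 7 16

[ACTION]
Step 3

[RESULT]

Gen: 15                     
·█··████·█·█··········      
·········███·█·█··███·      
█····█·█···█····█·███·      
█·█····██····█·█······      
█·····█···············      
·████·█·····█··█·█····      
···███████··█··█·█·█·█      
·····················█      
···········███·····███      
······················      
······················      
······················      
                            
                            


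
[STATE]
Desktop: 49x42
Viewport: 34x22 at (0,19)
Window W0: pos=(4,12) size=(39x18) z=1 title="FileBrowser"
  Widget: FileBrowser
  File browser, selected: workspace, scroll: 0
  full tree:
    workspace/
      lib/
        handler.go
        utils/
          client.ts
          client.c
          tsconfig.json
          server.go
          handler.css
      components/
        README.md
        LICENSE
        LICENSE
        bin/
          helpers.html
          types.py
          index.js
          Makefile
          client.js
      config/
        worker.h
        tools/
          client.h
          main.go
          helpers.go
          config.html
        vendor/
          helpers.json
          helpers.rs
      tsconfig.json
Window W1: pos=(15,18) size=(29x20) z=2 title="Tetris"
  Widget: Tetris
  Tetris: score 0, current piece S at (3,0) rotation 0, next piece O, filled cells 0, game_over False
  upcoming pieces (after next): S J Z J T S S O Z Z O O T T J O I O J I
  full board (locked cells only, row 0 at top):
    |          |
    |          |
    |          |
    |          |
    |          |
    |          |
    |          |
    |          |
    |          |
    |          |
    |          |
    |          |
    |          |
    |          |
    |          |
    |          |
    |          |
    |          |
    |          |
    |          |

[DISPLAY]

    ┃    tsconf┃ Tetris           
    ┃          ┠──────────────────
    ┃          ┃          │Next:  
    ┃          ┃          │▓▓     
    ┃          ┃          │▓▓     
    ┃          ┃          │       
    ┃          ┃          │       
    ┃          ┃          │       
    ┃          ┃          │Score: 
    ┃          ┃          │0      
    ┗━━━━━━━━━━┃          │       
               ┃          │       
               ┃          │       
               ┃          │       
               ┃          │       
               ┃          │       
               ┃          │       
               ┃          │       
               ┗━━━━━━━━━━━━━━━━━━
                                  
                                  
                                  


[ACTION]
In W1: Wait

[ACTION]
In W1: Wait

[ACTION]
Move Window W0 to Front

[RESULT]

    ┃    tsconfig.json            
    ┃                             
    ┃                             
    ┃                             
    ┃                             
    ┃                             
    ┃                             
    ┃                             
    ┃                             
    ┃                             
    ┗━━━━━━━━━━━━━━━━━━━━━━━━━━━━━
               ┃          │       
               ┃          │       
               ┃          │       
               ┃          │       
               ┃          │       
               ┃          │       
               ┃          │       
               ┗━━━━━━━━━━━━━━━━━━
                                  
                                  
                                  


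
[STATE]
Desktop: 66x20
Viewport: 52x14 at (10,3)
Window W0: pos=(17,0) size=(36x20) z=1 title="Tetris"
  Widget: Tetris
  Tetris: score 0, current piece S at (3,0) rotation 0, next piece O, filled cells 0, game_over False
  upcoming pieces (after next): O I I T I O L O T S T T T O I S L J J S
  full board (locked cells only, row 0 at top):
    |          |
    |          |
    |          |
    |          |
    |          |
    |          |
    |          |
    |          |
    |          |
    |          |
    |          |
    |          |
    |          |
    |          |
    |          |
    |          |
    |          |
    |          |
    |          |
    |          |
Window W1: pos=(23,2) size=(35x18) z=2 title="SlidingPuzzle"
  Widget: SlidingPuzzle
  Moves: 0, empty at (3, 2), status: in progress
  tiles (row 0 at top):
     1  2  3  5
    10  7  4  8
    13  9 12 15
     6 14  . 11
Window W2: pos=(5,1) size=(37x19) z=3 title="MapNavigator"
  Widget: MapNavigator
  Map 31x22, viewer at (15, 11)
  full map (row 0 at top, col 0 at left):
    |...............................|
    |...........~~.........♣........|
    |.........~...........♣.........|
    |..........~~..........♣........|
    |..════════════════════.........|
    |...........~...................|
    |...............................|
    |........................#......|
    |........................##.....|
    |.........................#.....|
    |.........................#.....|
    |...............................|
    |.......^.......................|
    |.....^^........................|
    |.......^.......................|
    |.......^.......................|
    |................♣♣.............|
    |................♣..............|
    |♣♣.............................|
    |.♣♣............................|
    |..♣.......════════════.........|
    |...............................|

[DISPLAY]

───────────────────────────────┨               ┃    
════════════════════.........  ┃───────────────┨    
.........~...................  ┃──┐            ┃    
.............................  ┃5 │            ┃    
......................#......  ┃──┤            ┃    
......................##.....  ┃8 │            ┃    
.......................#.....  ┃──┤            ┃    
.......................#.....  ┃5 │            ┃    
.............@...............  ┃──┤            ┃    
.....^.......................  ┃1 │            ┃    
...^^........................  ┃──┘            ┃    
.....^.......................  ┃               ┃    
.....^.......................  ┃               ┃    
..............♣♣.............  ┃               ┃    


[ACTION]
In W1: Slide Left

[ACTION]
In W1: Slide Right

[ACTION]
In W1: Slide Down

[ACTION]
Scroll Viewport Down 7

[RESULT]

.............................  ┃5 │            ┃    
......................#......  ┃──┤            ┃    
......................##.....  ┃8 │            ┃    
.......................#.....  ┃──┤            ┃    
.......................#.....  ┃5 │            ┃    
.............@...............  ┃──┤            ┃    
.....^.......................  ┃1 │            ┃    
...^^........................  ┃──┘            ┃    
.....^.......................  ┃               ┃    
.....^.......................  ┃               ┃    
..............♣♣.............  ┃               ┃    
..............♣..............  ┃               ┃    
.............................  ┃               ┃    
━━━━━━━━━━━━━━━━━━━━━━━━━━━━━━━┛━━━━━━━━━━━━━━━┛    


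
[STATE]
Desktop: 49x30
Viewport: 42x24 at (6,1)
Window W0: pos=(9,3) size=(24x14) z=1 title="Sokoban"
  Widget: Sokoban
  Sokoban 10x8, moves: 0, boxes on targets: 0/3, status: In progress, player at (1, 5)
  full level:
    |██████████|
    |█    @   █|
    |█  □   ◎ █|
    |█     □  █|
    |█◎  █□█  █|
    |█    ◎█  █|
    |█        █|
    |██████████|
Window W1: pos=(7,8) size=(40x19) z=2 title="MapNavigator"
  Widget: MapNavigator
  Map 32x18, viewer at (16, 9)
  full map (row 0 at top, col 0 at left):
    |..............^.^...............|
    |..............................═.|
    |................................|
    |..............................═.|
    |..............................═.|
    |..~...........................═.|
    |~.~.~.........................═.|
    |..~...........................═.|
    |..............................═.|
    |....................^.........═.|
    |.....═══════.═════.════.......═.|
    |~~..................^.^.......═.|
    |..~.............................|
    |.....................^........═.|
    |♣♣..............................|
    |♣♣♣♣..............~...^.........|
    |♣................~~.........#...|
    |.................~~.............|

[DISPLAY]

                                          
                                          
   ┏━━━━━━━━━━━━━━━━━━━━━━┓               
   ┃ Sokoban              ┃               
   ┠──────────────────────┨               
   ┃██████████            ┃               
   ┃█    @   █            ┃               
 ┏━━━━━━━━━━━━━━━━━━━━━━━━━━━━━━━━━━━━━━┓ 
 ┃ MapNavigator                         ┃ 
 ┠──────────────────────────────────────┨ 
 ┃   ................................   ┃ 
 ┃   ..............................═.   ┃ 
 ┃   ..............................═.   ┃ 
 ┃   ..~...........................═.   ┃ 
 ┃   ~.~.~.........................═.   ┃ 
 ┃   ..~...........................═.   ┃ 
 ┃   ..............................═.   ┃ 
 ┃   ................@...^.........═.   ┃ 
 ┃   .....═══════.═════.════.......═.   ┃ 
 ┃   ~~..................^.^.......═.   ┃ 
 ┃   ..~.............................   ┃ 
 ┃   .....................^........═.   ┃ 
 ┃   ♣♣..............................   ┃ 
 ┃   ♣♣♣♣..............~...^.........   ┃ 


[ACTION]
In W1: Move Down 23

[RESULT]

                                          
                                          
   ┏━━━━━━━━━━━━━━━━━━━━━━┓               
   ┃ Sokoban              ┃               
   ┠──────────────────────┨               
   ┃██████████            ┃               
   ┃█    @   █            ┃               
 ┏━━━━━━━━━━━━━━━━━━━━━━━━━━━━━━━━━━━━━━┓ 
 ┃ MapNavigator                         ┃ 
 ┠──────────────────────────────────────┨ 
 ┃   .....═══════.═════.════.......═.   ┃ 
 ┃   ~~..................^.^.......═.   ┃ 
 ┃   ..~.............................   ┃ 
 ┃   .....................^........═.   ┃ 
 ┃   ♣♣..............................   ┃ 
 ┃   ♣♣♣♣..............~...^.........   ┃ 
 ┃   ♣................~~.........#...   ┃ 
 ┃   ................@~~.............   ┃ 
 ┃                                      ┃ 
 ┃                                      ┃ 
 ┃                                      ┃ 
 ┃                                      ┃ 
 ┃                                      ┃ 
 ┃                                      ┃ 


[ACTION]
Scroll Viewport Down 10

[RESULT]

   ┃██████████            ┃               
   ┃█    @   █            ┃               
 ┏━━━━━━━━━━━━━━━━━━━━━━━━━━━━━━━━━━━━━━┓ 
 ┃ MapNavigator                         ┃ 
 ┠──────────────────────────────────────┨ 
 ┃   .....═══════.═════.════.......═.   ┃ 
 ┃   ~~..................^.^.......═.   ┃ 
 ┃   ..~.............................   ┃ 
 ┃   .....................^........═.   ┃ 
 ┃   ♣♣..............................   ┃ 
 ┃   ♣♣♣♣..............~...^.........   ┃ 
 ┃   ♣................~~.........#...   ┃ 
 ┃   ................@~~.............   ┃ 
 ┃                                      ┃ 
 ┃                                      ┃ 
 ┃                                      ┃ 
 ┃                                      ┃ 
 ┃                                      ┃ 
 ┃                                      ┃ 
 ┃                                      ┃ 
 ┗━━━━━━━━━━━━━━━━━━━━━━━━━━━━━━━━━━━━━━┛ 
                                          
                                          
                                          


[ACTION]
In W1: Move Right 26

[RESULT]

   ┃██████████            ┃               
   ┃█    @   █            ┃               
 ┏━━━━━━━━━━━━━━━━━━━━━━━━━━━━━━━━━━━━━━┓ 
 ┃ MapNavigator                         ┃ 
 ┠──────────────────────────────────────┨ 
 ┃.═════.════.......═.                  ┃ 
 ┃........^.^.......═.                  ┃ 
 ┃....................                  ┃ 
 ┃.........^........═.                  ┃ 
 ┃....................                  ┃ 
 ┃......~...^.........                  ┃ 
 ┃.....~~.........#...                  ┃ 
 ┃.....~~............@                  ┃ 
 ┃                                      ┃ 
 ┃                                      ┃ 
 ┃                                      ┃ 
 ┃                                      ┃ 
 ┃                                      ┃ 
 ┃                                      ┃ 
 ┃                                      ┃ 
 ┗━━━━━━━━━━━━━━━━━━━━━━━━━━━━━━━━━━━━━━┛ 
                                          
                                          
                                          


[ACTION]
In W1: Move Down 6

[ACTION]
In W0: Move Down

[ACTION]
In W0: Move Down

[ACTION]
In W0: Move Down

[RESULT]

   ┃██████████            ┃               
   ┃█        █            ┃               
 ┏━━━━━━━━━━━━━━━━━━━━━━━━━━━━━━━━━━━━━━┓ 
 ┃ MapNavigator                         ┃ 
 ┠──────────────────────────────────────┨ 
 ┃.═════.════.......═.                  ┃ 
 ┃........^.^.......═.                  ┃ 
 ┃....................                  ┃ 
 ┃.........^........═.                  ┃ 
 ┃....................                  ┃ 
 ┃......~...^.........                  ┃ 
 ┃.....~~.........#...                  ┃ 
 ┃.....~~............@                  ┃ 
 ┃                                      ┃ 
 ┃                                      ┃ 
 ┃                                      ┃ 
 ┃                                      ┃ 
 ┃                                      ┃ 
 ┃                                      ┃ 
 ┃                                      ┃ 
 ┗━━━━━━━━━━━━━━━━━━━━━━━━━━━━━━━━━━━━━━┛ 
                                          
                                          
                                          


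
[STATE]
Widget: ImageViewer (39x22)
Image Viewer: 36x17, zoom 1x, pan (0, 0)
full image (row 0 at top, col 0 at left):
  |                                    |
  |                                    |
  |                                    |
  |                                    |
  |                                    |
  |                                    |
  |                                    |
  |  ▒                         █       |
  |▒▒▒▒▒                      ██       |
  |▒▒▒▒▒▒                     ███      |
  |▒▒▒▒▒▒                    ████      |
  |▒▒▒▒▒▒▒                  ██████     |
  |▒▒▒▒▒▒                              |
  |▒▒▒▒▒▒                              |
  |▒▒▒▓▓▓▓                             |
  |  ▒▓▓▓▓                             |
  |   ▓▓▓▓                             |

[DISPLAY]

                                       
                                       
                                       
                                       
                                       
                                       
                                       
  ▒                         █          
▒▒▒▒▒                      ██          
▒▒▒▒▒▒                     ███         
▒▒▒▒▒▒                    ████         
▒▒▒▒▒▒▒                  ██████        
▒▒▒▒▒▒                                 
▒▒▒▒▒▒                                 
▒▒▒▓▓▓▓                                
  ▒▓▓▓▓                                
   ▓▓▓▓                                
                                       
                                       
                                       
                                       
                                       


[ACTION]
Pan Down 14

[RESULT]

▒▒▒▓▓▓▓                                
  ▒▓▓▓▓                                
   ▓▓▓▓                                
                                       
                                       
                                       
                                       
                                       
                                       
                                       
                                       
                                       
                                       
                                       
                                       
                                       
                                       
                                       
                                       
                                       
                                       
                                       


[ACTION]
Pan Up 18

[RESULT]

                                       
                                       
                                       
                                       
                                       
                                       
                                       
  ▒                         █          
▒▒▒▒▒                      ██          
▒▒▒▒▒▒                     ███         
▒▒▒▒▒▒                    ████         
▒▒▒▒▒▒▒                  ██████        
▒▒▒▒▒▒                                 
▒▒▒▒▒▒                                 
▒▒▒▓▓▓▓                                
  ▒▓▓▓▓                                
   ▓▓▓▓                                
                                       
                                       
                                       
                                       
                                       


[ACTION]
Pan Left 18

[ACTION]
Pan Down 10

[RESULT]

▒▒▒▒▒▒                    ████         
▒▒▒▒▒▒▒                  ██████        
▒▒▒▒▒▒                                 
▒▒▒▒▒▒                                 
▒▒▒▓▓▓▓                                
  ▒▓▓▓▓                                
   ▓▓▓▓                                
                                       
                                       
                                       
                                       
                                       
                                       
                                       
                                       
                                       
                                       
                                       
                                       
                                       
                                       
                                       


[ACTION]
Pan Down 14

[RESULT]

                                       
                                       
                                       
                                       
                                       
                                       
                                       
                                       
                                       
                                       
                                       
                                       
                                       
                                       
                                       
                                       
                                       
                                       
                                       
                                       
                                       
                                       


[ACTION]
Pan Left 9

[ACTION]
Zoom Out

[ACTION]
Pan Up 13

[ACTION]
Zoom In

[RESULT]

                                       
                                       
                                       
    ▒▒                                 
    ▒▒                                 
▒▒▒▒▒▒▒▒▒▒                             
▒▒▒▒▒▒▒▒▒▒                             
▒▒▒▒▒▒▒▒▒▒▒▒                           
▒▒▒▒▒▒▒▒▒▒▒▒                           
▒▒▒▒▒▒▒▒▒▒▒▒                           
▒▒▒▒▒▒▒▒▒▒▒▒                           
▒▒▒▒▒▒▒▒▒▒▒▒▒▒                         
▒▒▒▒▒▒▒▒▒▒▒▒▒▒                         
▒▒▒▒▒▒▒▒▒▒▒▒                           
▒▒▒▒▒▒▒▒▒▒▒▒                           
▒▒▒▒▒▒▒▒▒▒▒▒                           
▒▒▒▒▒▒▒▒▒▒▒▒                           
▒▒▒▒▒▒▓▓▓▓▓▓▓▓                         
▒▒▒▒▒▒▓▓▓▓▓▓▓▓                         
    ▒▒▓▓▓▓▓▓▓▓                         
    ▒▒▓▓▓▓▓▓▓▓                         
      ▓▓▓▓▓▓▓▓                         


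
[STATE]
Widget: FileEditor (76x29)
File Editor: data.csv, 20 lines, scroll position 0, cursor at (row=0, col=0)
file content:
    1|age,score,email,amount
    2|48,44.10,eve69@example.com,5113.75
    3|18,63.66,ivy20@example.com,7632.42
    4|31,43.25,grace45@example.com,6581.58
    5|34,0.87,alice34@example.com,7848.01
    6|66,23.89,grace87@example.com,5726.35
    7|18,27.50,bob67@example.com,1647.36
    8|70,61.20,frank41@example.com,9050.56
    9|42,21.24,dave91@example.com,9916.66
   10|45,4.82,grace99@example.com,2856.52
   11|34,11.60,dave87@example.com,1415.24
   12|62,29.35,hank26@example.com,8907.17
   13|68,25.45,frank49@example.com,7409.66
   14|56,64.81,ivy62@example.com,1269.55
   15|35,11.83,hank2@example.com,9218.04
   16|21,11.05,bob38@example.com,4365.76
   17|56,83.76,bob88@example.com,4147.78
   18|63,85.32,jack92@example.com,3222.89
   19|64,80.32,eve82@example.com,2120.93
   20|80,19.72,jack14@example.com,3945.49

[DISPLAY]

█ge,score,email,amount                                                     ▲
48,44.10,eve69@example.com,5113.75                                         █
18,63.66,ivy20@example.com,7632.42                                         ░
31,43.25,grace45@example.com,6581.58                                       ░
34,0.87,alice34@example.com,7848.01                                        ░
66,23.89,grace87@example.com,5726.35                                       ░
18,27.50,bob67@example.com,1647.36                                         ░
70,61.20,frank41@example.com,9050.56                                       ░
42,21.24,dave91@example.com,9916.66                                        ░
45,4.82,grace99@example.com,2856.52                                        ░
34,11.60,dave87@example.com,1415.24                                        ░
62,29.35,hank26@example.com,8907.17                                        ░
68,25.45,frank49@example.com,7409.66                                       ░
56,64.81,ivy62@example.com,1269.55                                         ░
35,11.83,hank2@example.com,9218.04                                         ░
21,11.05,bob38@example.com,4365.76                                         ░
56,83.76,bob88@example.com,4147.78                                         ░
63,85.32,jack92@example.com,3222.89                                        ░
64,80.32,eve82@example.com,2120.93                                         ░
80,19.72,jack14@example.com,3945.49                                        ░
                                                                           ░
                                                                           ░
                                                                           ░
                                                                           ░
                                                                           ░
                                                                           ░
                                                                           ░
                                                                           ░
                                                                           ▼


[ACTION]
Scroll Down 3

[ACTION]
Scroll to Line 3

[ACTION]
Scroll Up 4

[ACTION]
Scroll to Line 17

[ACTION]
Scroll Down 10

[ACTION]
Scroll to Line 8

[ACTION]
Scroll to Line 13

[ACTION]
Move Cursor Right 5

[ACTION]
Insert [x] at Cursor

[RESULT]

age,sx█ore,email,amount                                                    ▲
48,44.10,eve69@example.com,5113.75                                         █
18,63.66,ivy20@example.com,7632.42                                         ░
31,43.25,grace45@example.com,6581.58                                       ░
34,0.87,alice34@example.com,7848.01                                        ░
66,23.89,grace87@example.com,5726.35                                       ░
18,27.50,bob67@example.com,1647.36                                         ░
70,61.20,frank41@example.com,9050.56                                       ░
42,21.24,dave91@example.com,9916.66                                        ░
45,4.82,grace99@example.com,2856.52                                        ░
34,11.60,dave87@example.com,1415.24                                        ░
62,29.35,hank26@example.com,8907.17                                        ░
68,25.45,frank49@example.com,7409.66                                       ░
56,64.81,ivy62@example.com,1269.55                                         ░
35,11.83,hank2@example.com,9218.04                                         ░
21,11.05,bob38@example.com,4365.76                                         ░
56,83.76,bob88@example.com,4147.78                                         ░
63,85.32,jack92@example.com,3222.89                                        ░
64,80.32,eve82@example.com,2120.93                                         ░
80,19.72,jack14@example.com,3945.49                                        ░
                                                                           ░
                                                                           ░
                                                                           ░
                                                                           ░
                                                                           ░
                                                                           ░
                                                                           ░
                                                                           ░
                                                                           ▼


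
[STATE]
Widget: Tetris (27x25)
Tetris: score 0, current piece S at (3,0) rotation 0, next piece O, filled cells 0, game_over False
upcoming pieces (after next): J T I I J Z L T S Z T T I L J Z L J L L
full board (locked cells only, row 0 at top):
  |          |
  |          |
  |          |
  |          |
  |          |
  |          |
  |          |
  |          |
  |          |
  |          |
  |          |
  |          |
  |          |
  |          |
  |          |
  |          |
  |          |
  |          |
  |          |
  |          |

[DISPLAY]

    ░░    │Next:           
   ░░     │▓▓              
          │▓▓              
          │                
          │                
          │                
          │Score:          
          │0               
          │                
          │                
          │                
          │                
          │                
          │                
          │                
          │                
          │                
          │                
          │                
          │                
          │                
          │                
          │                
          │                
          │                


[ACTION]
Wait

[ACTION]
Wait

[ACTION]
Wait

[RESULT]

          │Next:           
          │▓▓              
          │▓▓              
    ░░    │                
   ░░     │                
          │                
          │Score:          
          │0               
          │                
          │                
          │                
          │                
          │                
          │                
          │                
          │                
          │                
          │                
          │                
          │                
          │                
          │                
          │                
          │                
          │                


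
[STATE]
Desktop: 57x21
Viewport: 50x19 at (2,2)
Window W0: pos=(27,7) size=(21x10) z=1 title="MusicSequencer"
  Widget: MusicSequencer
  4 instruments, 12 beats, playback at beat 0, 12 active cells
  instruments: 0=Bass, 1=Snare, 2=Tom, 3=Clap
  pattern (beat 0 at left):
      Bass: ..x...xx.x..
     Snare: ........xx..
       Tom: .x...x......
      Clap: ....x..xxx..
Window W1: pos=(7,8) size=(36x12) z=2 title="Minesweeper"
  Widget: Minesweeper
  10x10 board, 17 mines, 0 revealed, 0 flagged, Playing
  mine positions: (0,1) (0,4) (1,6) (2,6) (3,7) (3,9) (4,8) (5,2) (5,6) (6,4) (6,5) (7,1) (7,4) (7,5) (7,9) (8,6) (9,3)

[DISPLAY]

                                                  
                                                  
                                                  
                                                  
                                                  
                         ┏━━━━━━━━━━━━━━━━━━━┓    
     ┏━━━━━━━━━━━━━━━━━━━━━━━━━━━━━━━━━━┓    ┃    
     ┃ Minesweeper                      ┃────┨    
     ┠──────────────────────────────────┨901 ┃    
     ┃■■■■■■■■■■                        ┃█·· ┃    
     ┃■■■■■■■■■■                        ┃█·· ┃    
     ┃■■■■■■■■■■                        ┃··· ┃    
     ┃■■■■■■■■■■                        ┃█·· ┃    
     ┃■■■■■■■■■■                        ┃    ┃    
     ┃■■■■■■■■■■                        ┃━━━━┛    
     ┃■■■■■■■■■■                        ┃         
     ┃■■■■■■■■■■                        ┃         
     ┗━━━━━━━━━━━━━━━━━━━━━━━━━━━━━━━━━━┛         
                                                  


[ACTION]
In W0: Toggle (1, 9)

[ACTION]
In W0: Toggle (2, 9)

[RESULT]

                                                  
                                                  
                                                  
                                                  
                                                  
                         ┏━━━━━━━━━━━━━━━━━━━┓    
     ┏━━━━━━━━━━━━━━━━━━━━━━━━━━━━━━━━━━┓    ┃    
     ┃ Minesweeper                      ┃────┨    
     ┠──────────────────────────────────┨901 ┃    
     ┃■■■■■■■■■■                        ┃█·· ┃    
     ┃■■■■■■■■■■                        ┃··· ┃    
     ┃■■■■■■■■■■                        ┃█·· ┃    
     ┃■■■■■■■■■■                        ┃█·· ┃    
     ┃■■■■■■■■■■                        ┃    ┃    
     ┃■■■■■■■■■■                        ┃━━━━┛    
     ┃■■■■■■■■■■                        ┃         
     ┃■■■■■■■■■■                        ┃         
     ┗━━━━━━━━━━━━━━━━━━━━━━━━━━━━━━━━━━┛         
                                                  
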